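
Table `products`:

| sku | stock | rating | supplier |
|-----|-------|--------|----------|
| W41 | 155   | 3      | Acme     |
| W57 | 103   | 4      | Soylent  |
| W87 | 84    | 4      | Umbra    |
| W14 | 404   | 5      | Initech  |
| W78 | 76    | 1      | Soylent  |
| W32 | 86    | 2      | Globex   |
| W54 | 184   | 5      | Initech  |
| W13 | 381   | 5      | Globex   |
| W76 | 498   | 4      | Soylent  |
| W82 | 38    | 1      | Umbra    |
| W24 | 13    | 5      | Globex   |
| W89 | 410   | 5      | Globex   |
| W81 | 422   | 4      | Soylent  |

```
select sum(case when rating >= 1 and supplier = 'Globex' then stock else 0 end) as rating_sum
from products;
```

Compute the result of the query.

890

sku=W41: ✗
sku=W57: ✗
sku=W87: ✗
sku=W14: ✗
sku=W78: ✗
sku=W32: ✓ → 86
sku=W54: ✗
sku=W13: ✓ → 381
sku=W76: ✗
sku=W82: ✗
sku=W24: ✓ → 13
sku=W89: ✓ → 410
sku=W81: ✗
rating_sum = 86 + 381 + 13 + 410 = 890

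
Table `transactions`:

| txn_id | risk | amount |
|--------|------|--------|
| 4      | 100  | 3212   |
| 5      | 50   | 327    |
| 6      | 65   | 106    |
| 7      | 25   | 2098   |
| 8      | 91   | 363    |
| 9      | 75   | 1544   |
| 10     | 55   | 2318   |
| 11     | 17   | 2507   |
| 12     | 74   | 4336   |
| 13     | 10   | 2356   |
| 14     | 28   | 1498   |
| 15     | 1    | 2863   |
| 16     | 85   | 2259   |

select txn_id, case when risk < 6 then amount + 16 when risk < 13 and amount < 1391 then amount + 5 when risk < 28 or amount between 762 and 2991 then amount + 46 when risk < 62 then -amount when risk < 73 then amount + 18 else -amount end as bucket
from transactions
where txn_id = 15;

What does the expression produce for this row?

txn_id = 15: risk=1, amount=2863.
risk < 6 → true → 2879

2879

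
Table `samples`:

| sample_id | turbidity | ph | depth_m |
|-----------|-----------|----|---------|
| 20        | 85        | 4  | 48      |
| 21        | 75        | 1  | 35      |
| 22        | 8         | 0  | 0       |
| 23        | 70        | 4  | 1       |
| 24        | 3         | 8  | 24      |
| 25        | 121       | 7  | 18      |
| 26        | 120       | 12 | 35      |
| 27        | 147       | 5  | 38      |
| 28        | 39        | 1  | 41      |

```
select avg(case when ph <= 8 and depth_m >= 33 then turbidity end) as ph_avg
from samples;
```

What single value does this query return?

86.5

sample_id=20: ✓ → 85
sample_id=21: ✓ → 75
sample_id=22: ✗
sample_id=23: ✗
sample_id=24: ✗
sample_id=25: ✗
sample_id=26: ✗
sample_id=27: ✓ → 147
sample_id=28: ✓ → 39
ph_avg = (85 + 75 + 147 + 39) / 4 = 86.5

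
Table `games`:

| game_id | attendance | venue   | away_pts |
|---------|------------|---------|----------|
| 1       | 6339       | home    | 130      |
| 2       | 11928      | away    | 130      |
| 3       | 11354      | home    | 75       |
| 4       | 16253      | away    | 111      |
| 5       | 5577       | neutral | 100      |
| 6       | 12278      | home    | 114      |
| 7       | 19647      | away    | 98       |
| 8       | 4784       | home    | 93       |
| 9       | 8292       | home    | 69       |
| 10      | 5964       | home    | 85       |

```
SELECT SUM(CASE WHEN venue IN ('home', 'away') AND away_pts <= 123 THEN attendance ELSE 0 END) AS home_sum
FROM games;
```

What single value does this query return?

78572

game_id=1: ✗
game_id=2: ✗
game_id=3: ✓ → 11354
game_id=4: ✓ → 16253
game_id=5: ✗
game_id=6: ✓ → 12278
game_id=7: ✓ → 19647
game_id=8: ✓ → 4784
game_id=9: ✓ → 8292
game_id=10: ✓ → 5964
home_sum = 11354 + 16253 + 12278 + 19647 + 4784 + 8292 + 5964 = 78572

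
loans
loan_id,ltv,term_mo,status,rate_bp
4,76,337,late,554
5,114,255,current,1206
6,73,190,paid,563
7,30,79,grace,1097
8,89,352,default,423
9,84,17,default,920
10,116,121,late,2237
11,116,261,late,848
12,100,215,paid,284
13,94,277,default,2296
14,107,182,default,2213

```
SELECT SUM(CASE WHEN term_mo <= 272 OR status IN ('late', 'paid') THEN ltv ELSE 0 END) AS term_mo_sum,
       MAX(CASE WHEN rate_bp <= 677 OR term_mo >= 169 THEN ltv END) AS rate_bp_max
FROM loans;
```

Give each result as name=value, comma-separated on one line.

[term_mo_sum: term_mo <= 272 OR status IN ('late', 'paid')]
loan_id=4: ✓ → 76
loan_id=5: ✓ → 114
loan_id=6: ✓ → 73
loan_id=7: ✓ → 30
loan_id=8: ✗
loan_id=9: ✓ → 84
loan_id=10: ✓ → 116
loan_id=11: ✓ → 116
loan_id=12: ✓ → 100
loan_id=13: ✗
loan_id=14: ✓ → 107
term_mo_sum = 76 + 114 + 73 + 30 + 84 + 116 + 116 + 100 + 107 = 816
—
[rate_bp_max: rate_bp <= 677 OR term_mo >= 169]
loan_id=4: ✓ → 76
loan_id=5: ✓ → 114
loan_id=6: ✓ → 73
loan_id=7: ✗
loan_id=8: ✓ → 89
loan_id=9: ✗
loan_id=10: ✗
loan_id=11: ✓ → 116
loan_id=12: ✓ → 100
loan_id=13: ✓ → 94
loan_id=14: ✓ → 107
rate_bp_max = MAX(76, 114, 73, 89, 116, 100, 94, 107) = 116

term_mo_sum=816, rate_bp_max=116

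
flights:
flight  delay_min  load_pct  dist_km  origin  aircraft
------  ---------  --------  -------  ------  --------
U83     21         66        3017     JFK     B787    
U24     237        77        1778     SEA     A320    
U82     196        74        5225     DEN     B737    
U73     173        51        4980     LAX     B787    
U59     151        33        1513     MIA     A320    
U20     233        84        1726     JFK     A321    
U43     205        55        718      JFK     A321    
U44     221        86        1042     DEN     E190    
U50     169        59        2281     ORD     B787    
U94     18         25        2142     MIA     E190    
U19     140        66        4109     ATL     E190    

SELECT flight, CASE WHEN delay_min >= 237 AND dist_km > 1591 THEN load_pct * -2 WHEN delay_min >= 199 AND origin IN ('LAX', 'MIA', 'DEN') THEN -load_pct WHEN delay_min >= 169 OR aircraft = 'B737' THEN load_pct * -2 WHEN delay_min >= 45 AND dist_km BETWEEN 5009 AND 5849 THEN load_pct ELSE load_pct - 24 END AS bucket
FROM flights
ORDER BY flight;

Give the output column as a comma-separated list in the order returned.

42, -168, -154, -110, -86, -118, 9, -102, -148, 42, 1

flight=U19: ELSE → 42
flight=U20: delay_min >= 169 OR aircraft = 'B737' → -168
flight=U24: delay_min >= 237 AND dist_km > 1591 → -154
flight=U43: delay_min >= 169 OR aircraft = 'B737' → -110
flight=U44: delay_min >= 199 AND origin IN ('LAX', 'MIA', 'DEN') → -86
flight=U50: delay_min >= 169 OR aircraft = 'B737' → -118
flight=U59: ELSE → 9
flight=U73: delay_min >= 169 OR aircraft = 'B737' → -102
flight=U82: delay_min >= 169 OR aircraft = 'B737' → -148
flight=U83: ELSE → 42
flight=U94: ELSE → 1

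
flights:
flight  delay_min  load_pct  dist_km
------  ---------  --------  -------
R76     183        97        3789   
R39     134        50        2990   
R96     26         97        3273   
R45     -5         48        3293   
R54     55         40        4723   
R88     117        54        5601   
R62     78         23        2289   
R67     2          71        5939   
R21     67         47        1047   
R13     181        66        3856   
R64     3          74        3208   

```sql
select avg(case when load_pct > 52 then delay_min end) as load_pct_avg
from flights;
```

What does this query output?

85.3333333333

flight=R76: ✓ → 183
flight=R39: ✗
flight=R96: ✓ → 26
flight=R45: ✗
flight=R54: ✗
flight=R88: ✓ → 117
flight=R62: ✗
flight=R67: ✓ → 2
flight=R21: ✗
flight=R13: ✓ → 181
flight=R64: ✓ → 3
load_pct_avg = (183 + 26 + 117 + 2 + 181 + 3) / 6 = 85.3333333333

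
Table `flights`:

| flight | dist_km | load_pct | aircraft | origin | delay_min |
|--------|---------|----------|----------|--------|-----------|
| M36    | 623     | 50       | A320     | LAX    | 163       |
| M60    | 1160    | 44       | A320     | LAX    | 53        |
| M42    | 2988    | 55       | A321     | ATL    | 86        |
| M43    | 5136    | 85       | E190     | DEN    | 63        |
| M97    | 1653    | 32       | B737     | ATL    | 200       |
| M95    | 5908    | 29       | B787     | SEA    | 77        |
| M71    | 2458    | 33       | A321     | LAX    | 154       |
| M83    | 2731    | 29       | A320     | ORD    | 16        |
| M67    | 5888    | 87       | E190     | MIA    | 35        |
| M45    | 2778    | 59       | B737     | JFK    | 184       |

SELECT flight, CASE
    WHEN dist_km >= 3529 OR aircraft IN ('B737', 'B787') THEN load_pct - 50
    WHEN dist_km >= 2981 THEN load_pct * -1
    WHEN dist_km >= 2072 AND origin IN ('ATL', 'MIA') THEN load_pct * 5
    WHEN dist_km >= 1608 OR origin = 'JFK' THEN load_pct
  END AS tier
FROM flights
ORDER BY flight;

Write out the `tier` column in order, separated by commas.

flight=M36: (no match → NULL) → NULL
flight=M42: dist_km >= 2981 → -55
flight=M43: dist_km >= 3529 OR aircraft IN ('B737', 'B787') → 35
flight=M45: dist_km >= 3529 OR aircraft IN ('B737', 'B787') → 9
flight=M60: (no match → NULL) → NULL
flight=M67: dist_km >= 3529 OR aircraft IN ('B737', 'B787') → 37
flight=M71: dist_km >= 1608 OR origin = 'JFK' → 33
flight=M83: dist_km >= 1608 OR origin = 'JFK' → 29
flight=M95: dist_km >= 3529 OR aircraft IN ('B737', 'B787') → -21
flight=M97: dist_km >= 3529 OR aircraft IN ('B737', 'B787') → -18

NULL, -55, 35, 9, NULL, 37, 33, 29, -21, -18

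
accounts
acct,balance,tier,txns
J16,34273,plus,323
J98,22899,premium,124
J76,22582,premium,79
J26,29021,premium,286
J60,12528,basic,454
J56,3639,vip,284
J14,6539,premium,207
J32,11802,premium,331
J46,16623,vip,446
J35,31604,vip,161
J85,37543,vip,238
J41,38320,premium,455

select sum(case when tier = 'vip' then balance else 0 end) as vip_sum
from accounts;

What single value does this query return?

89409

acct=J16: ✗
acct=J98: ✗
acct=J76: ✗
acct=J26: ✗
acct=J60: ✗
acct=J56: ✓ → 3639
acct=J14: ✗
acct=J32: ✗
acct=J46: ✓ → 16623
acct=J35: ✓ → 31604
acct=J85: ✓ → 37543
acct=J41: ✗
vip_sum = 3639 + 16623 + 31604 + 37543 = 89409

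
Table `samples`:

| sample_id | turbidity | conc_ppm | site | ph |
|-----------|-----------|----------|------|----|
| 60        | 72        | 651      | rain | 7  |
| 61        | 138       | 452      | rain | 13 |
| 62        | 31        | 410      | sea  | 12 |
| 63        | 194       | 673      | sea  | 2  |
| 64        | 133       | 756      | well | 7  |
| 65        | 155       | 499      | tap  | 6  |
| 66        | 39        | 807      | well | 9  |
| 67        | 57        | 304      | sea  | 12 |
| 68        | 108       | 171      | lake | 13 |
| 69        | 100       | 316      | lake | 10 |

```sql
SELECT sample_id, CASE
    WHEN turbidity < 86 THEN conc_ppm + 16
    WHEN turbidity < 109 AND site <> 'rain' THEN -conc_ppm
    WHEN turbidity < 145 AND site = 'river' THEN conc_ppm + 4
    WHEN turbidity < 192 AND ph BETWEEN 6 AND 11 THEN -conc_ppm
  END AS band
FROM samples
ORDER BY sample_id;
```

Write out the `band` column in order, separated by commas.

667, NULL, 426, NULL, -756, -499, 823, 320, -171, -316

sample_id=60: turbidity < 86 → 667
sample_id=61: (no match → NULL) → NULL
sample_id=62: turbidity < 86 → 426
sample_id=63: (no match → NULL) → NULL
sample_id=64: turbidity < 192 AND ph BETWEEN 6 AND 11 → -756
sample_id=65: turbidity < 192 AND ph BETWEEN 6 AND 11 → -499
sample_id=66: turbidity < 86 → 823
sample_id=67: turbidity < 86 → 320
sample_id=68: turbidity < 109 AND site <> 'rain' → -171
sample_id=69: turbidity < 109 AND site <> 'rain' → -316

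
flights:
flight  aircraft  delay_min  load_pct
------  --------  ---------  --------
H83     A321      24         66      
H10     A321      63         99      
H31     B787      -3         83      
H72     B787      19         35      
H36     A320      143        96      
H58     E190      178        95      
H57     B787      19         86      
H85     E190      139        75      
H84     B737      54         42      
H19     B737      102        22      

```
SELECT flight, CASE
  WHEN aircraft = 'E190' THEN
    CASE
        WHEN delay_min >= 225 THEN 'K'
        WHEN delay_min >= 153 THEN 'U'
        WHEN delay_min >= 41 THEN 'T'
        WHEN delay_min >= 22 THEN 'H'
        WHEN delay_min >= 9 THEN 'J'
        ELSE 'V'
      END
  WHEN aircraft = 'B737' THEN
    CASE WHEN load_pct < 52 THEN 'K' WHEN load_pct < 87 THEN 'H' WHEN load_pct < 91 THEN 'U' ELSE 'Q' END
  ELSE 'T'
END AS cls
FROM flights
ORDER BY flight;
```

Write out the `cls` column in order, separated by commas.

T, K, T, T, T, U, T, T, K, T

flight=H10: aircraft='A321' → outer ELSE → T
flight=H19: aircraft='B737' → inner[load_pct < 52] → K
flight=H31: aircraft='B787' → outer ELSE → T
flight=H36: aircraft='A320' → outer ELSE → T
flight=H57: aircraft='B787' → outer ELSE → T
flight=H58: aircraft='E190' → inner[delay_min >= 153] → U
flight=H72: aircraft='B787' → outer ELSE → T
flight=H83: aircraft='A321' → outer ELSE → T
flight=H84: aircraft='B737' → inner[load_pct < 52] → K
flight=H85: aircraft='E190' → inner[delay_min >= 41] → T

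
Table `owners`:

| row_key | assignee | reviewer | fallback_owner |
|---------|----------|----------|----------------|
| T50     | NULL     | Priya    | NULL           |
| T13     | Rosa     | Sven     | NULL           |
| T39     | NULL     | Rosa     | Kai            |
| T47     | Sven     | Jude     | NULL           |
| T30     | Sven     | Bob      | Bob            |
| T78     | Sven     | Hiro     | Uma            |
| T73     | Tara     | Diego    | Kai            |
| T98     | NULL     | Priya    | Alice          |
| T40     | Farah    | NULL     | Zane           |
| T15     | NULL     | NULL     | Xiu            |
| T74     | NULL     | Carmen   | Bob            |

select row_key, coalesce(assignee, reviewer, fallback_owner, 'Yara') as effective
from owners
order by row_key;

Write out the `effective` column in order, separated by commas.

row_key=T13: assignee=Rosa → Rosa
row_key=T15: assignee=NULL, reviewer=NULL, fallback_owner=Xiu → Xiu
row_key=T30: assignee=Sven → Sven
row_key=T39: assignee=NULL, reviewer=Rosa → Rosa
row_key=T40: assignee=Farah → Farah
row_key=T47: assignee=Sven → Sven
row_key=T50: assignee=NULL, reviewer=Priya → Priya
row_key=T73: assignee=Tara → Tara
row_key=T74: assignee=NULL, reviewer=Carmen → Carmen
row_key=T78: assignee=Sven → Sven
row_key=T98: assignee=NULL, reviewer=Priya → Priya

Rosa, Xiu, Sven, Rosa, Farah, Sven, Priya, Tara, Carmen, Sven, Priya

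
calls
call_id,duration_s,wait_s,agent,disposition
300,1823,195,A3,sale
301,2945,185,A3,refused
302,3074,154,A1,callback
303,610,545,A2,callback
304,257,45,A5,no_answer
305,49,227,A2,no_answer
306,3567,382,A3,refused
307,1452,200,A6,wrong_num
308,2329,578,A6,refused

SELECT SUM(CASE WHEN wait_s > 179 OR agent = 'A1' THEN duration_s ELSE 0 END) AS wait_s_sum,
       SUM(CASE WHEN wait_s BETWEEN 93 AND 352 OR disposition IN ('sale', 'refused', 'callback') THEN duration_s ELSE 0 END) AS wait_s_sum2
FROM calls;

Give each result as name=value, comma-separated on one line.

wait_s_sum=15849, wait_s_sum2=15849

[wait_s_sum: wait_s > 179 OR agent = 'A1']
call_id=300: ✓ → 1823
call_id=301: ✓ → 2945
call_id=302: ✓ → 3074
call_id=303: ✓ → 610
call_id=304: ✗
call_id=305: ✓ → 49
call_id=306: ✓ → 3567
call_id=307: ✓ → 1452
call_id=308: ✓ → 2329
wait_s_sum = 1823 + 2945 + 3074 + 610 + 49 + 3567 + 1452 + 2329 = 15849
—
[wait_s_sum2: wait_s BETWEEN 93 AND 352 OR disposition IN ('sale', 'refused', 'callback')]
call_id=300: ✓ → 1823
call_id=301: ✓ → 2945
call_id=302: ✓ → 3074
call_id=303: ✓ → 610
call_id=304: ✗
call_id=305: ✓ → 49
call_id=306: ✓ → 3567
call_id=307: ✓ → 1452
call_id=308: ✓ → 2329
wait_s_sum2 = 1823 + 2945 + 3074 + 610 + 49 + 3567 + 1452 + 2329 = 15849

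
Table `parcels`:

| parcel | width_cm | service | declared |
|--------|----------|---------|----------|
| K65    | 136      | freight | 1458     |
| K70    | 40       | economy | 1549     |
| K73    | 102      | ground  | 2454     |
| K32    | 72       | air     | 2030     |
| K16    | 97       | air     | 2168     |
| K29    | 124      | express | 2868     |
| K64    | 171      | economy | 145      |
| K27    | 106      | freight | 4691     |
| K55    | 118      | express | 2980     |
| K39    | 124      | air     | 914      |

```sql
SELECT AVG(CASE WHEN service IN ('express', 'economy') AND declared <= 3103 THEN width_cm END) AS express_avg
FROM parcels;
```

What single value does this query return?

parcel=K65: ✗
parcel=K70: ✓ → 40
parcel=K73: ✗
parcel=K32: ✗
parcel=K16: ✗
parcel=K29: ✓ → 124
parcel=K64: ✓ → 171
parcel=K27: ✗
parcel=K55: ✓ → 118
parcel=K39: ✗
express_avg = (40 + 124 + 171 + 118) / 4 = 113.25

113.25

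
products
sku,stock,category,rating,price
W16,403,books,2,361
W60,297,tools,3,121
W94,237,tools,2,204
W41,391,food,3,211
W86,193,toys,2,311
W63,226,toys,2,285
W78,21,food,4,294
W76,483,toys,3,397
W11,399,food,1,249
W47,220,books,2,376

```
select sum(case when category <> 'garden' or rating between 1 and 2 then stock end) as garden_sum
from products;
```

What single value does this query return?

2870

sku=W16: ✓ → 403
sku=W60: ✓ → 297
sku=W94: ✓ → 237
sku=W41: ✓ → 391
sku=W86: ✓ → 193
sku=W63: ✓ → 226
sku=W78: ✓ → 21
sku=W76: ✓ → 483
sku=W11: ✓ → 399
sku=W47: ✓ → 220
garden_sum = 403 + 297 + 237 + 391 + 193 + 226 + 21 + 483 + 399 + 220 = 2870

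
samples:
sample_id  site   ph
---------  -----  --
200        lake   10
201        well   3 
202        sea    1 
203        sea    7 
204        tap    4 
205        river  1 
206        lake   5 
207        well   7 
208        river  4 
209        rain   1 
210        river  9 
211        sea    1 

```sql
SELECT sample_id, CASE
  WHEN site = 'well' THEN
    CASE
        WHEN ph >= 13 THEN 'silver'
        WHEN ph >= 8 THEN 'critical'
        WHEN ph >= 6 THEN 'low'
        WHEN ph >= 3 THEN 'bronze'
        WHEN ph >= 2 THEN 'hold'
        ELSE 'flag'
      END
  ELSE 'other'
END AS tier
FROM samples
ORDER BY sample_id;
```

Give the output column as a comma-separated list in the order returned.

other, bronze, other, other, other, other, other, low, other, other, other, other

sample_id=200: site='lake' → outer ELSE → other
sample_id=201: site='well' → inner[ph >= 3] → bronze
sample_id=202: site='sea' → outer ELSE → other
sample_id=203: site='sea' → outer ELSE → other
sample_id=204: site='tap' → outer ELSE → other
sample_id=205: site='river' → outer ELSE → other
sample_id=206: site='lake' → outer ELSE → other
sample_id=207: site='well' → inner[ph >= 6] → low
sample_id=208: site='river' → outer ELSE → other
sample_id=209: site='rain' → outer ELSE → other
sample_id=210: site='river' → outer ELSE → other
sample_id=211: site='sea' → outer ELSE → other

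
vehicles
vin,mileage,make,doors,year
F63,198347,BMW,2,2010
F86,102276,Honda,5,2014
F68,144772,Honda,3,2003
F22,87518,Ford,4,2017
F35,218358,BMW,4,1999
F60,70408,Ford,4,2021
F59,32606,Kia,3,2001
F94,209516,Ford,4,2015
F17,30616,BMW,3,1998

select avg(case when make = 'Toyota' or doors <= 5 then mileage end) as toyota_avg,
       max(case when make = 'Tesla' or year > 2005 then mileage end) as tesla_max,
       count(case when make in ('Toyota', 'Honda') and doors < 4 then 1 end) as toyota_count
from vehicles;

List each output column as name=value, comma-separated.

[toyota_avg: make = 'Toyota' or doors <= 5]
vin=F63: ✓ → 198347
vin=F86: ✓ → 102276
vin=F68: ✓ → 144772
vin=F22: ✓ → 87518
vin=F35: ✓ → 218358
vin=F60: ✓ → 70408
vin=F59: ✓ → 32606
vin=F94: ✓ → 209516
vin=F17: ✓ → 30616
toyota_avg = (198347 + 102276 + 144772 + 87518 + 218358 + 70408 + 32606 + 209516 + 30616) / 9 = 121601.8888888889
—
[tesla_max: make = 'Tesla' or year > 2005]
vin=F63: ✓ → 198347
vin=F86: ✓ → 102276
vin=F68: ✗
vin=F22: ✓ → 87518
vin=F35: ✗
vin=F60: ✓ → 70408
vin=F59: ✗
vin=F94: ✓ → 209516
vin=F17: ✗
tesla_max = MAX(198347, 102276, 87518, 70408, 209516) = 209516
—
[toyota_count: make in ('Toyota', 'Honda') and doors < 4]
vin=F63: ✗
vin=F86: ✗
vin=F68: ✓ → 1
vin=F22: ✗
vin=F35: ✗
vin=F60: ✗
vin=F59: ✗
vin=F94: ✗
vin=F17: ✗
toyota_count = COUNT(1) = 1

toyota_avg=121601.8888888889, tesla_max=209516, toyota_count=1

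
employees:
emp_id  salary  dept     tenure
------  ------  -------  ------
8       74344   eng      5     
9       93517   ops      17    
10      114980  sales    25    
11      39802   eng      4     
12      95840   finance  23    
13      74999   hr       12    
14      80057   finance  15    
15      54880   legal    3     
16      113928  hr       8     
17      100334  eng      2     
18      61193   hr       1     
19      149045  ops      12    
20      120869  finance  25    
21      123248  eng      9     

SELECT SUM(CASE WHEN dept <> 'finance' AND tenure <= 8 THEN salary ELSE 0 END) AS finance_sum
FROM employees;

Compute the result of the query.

444481

emp_id=8: ✓ → 74344
emp_id=9: ✗
emp_id=10: ✗
emp_id=11: ✓ → 39802
emp_id=12: ✗
emp_id=13: ✗
emp_id=14: ✗
emp_id=15: ✓ → 54880
emp_id=16: ✓ → 113928
emp_id=17: ✓ → 100334
emp_id=18: ✓ → 61193
emp_id=19: ✗
emp_id=20: ✗
emp_id=21: ✗
finance_sum = 74344 + 39802 + 54880 + 113928 + 100334 + 61193 = 444481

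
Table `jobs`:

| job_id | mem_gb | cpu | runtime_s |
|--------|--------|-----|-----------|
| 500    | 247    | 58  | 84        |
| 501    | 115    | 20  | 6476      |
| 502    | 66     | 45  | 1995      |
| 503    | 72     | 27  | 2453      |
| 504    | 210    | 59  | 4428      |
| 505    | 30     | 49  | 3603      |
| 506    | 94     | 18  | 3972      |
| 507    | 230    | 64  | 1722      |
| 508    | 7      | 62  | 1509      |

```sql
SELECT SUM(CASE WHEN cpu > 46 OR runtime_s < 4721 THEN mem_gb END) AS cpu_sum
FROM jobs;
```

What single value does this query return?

956

job_id=500: ✓ → 247
job_id=501: ✗
job_id=502: ✓ → 66
job_id=503: ✓ → 72
job_id=504: ✓ → 210
job_id=505: ✓ → 30
job_id=506: ✓ → 94
job_id=507: ✓ → 230
job_id=508: ✓ → 7
cpu_sum = 247 + 66 + 72 + 210 + 30 + 94 + 230 + 7 = 956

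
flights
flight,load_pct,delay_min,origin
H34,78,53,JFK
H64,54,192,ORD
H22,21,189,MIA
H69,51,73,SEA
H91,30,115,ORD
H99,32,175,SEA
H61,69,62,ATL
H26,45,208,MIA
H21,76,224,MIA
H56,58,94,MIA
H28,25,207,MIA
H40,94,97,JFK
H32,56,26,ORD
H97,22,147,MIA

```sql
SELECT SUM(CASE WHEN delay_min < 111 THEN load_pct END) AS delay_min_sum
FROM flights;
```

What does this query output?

flight=H34: ✓ → 78
flight=H64: ✗
flight=H22: ✗
flight=H69: ✓ → 51
flight=H91: ✗
flight=H99: ✗
flight=H61: ✓ → 69
flight=H26: ✗
flight=H21: ✗
flight=H56: ✓ → 58
flight=H28: ✗
flight=H40: ✓ → 94
flight=H32: ✓ → 56
flight=H97: ✗
delay_min_sum = 78 + 51 + 69 + 58 + 94 + 56 = 406

406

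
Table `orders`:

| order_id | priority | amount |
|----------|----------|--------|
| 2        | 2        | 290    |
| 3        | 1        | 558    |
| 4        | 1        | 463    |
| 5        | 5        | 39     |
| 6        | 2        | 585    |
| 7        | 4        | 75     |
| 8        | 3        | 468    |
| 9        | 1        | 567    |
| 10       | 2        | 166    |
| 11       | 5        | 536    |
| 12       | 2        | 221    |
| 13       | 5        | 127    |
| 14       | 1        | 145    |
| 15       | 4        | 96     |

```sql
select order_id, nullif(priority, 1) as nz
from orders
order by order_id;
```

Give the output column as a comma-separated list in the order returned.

2, NULL, NULL, 5, 2, 4, 3, NULL, 2, 5, 2, 5, NULL, 4

order_id=2: priority=2 vs 1: differ → 2
order_id=3: priority=1 vs 1: equal → NULL
order_id=4: priority=1 vs 1: equal → NULL
order_id=5: priority=5 vs 1: differ → 5
order_id=6: priority=2 vs 1: differ → 2
order_id=7: priority=4 vs 1: differ → 4
order_id=8: priority=3 vs 1: differ → 3
order_id=9: priority=1 vs 1: equal → NULL
order_id=10: priority=2 vs 1: differ → 2
order_id=11: priority=5 vs 1: differ → 5
order_id=12: priority=2 vs 1: differ → 2
order_id=13: priority=5 vs 1: differ → 5
order_id=14: priority=1 vs 1: equal → NULL
order_id=15: priority=4 vs 1: differ → 4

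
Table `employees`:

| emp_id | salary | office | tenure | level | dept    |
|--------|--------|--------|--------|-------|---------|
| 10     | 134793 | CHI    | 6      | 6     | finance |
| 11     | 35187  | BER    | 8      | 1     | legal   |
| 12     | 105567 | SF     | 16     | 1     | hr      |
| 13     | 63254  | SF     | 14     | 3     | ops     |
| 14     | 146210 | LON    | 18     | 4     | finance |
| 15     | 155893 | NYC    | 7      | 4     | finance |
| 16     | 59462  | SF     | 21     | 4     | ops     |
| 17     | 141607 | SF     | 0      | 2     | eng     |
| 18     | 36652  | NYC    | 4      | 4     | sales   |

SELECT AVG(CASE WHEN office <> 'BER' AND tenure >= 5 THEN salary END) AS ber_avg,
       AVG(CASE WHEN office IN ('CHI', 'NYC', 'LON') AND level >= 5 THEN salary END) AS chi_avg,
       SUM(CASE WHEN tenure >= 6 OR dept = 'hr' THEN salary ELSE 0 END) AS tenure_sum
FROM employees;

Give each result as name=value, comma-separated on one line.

ber_avg=110863.1666666667, chi_avg=134793, tenure_sum=700366

[ber_avg: office <> 'BER' AND tenure >= 5]
emp_id=10: ✓ → 134793
emp_id=11: ✗
emp_id=12: ✓ → 105567
emp_id=13: ✓ → 63254
emp_id=14: ✓ → 146210
emp_id=15: ✓ → 155893
emp_id=16: ✓ → 59462
emp_id=17: ✗
emp_id=18: ✗
ber_avg = (134793 + 105567 + 63254 + 146210 + 155893 + 59462) / 6 = 110863.1666666667
—
[chi_avg: office IN ('CHI', 'NYC', 'LON') AND level >= 5]
emp_id=10: ✓ → 134793
emp_id=11: ✗
emp_id=12: ✗
emp_id=13: ✗
emp_id=14: ✗
emp_id=15: ✗
emp_id=16: ✗
emp_id=17: ✗
emp_id=18: ✗
chi_avg = 134793
—
[tenure_sum: tenure >= 6 OR dept = 'hr']
emp_id=10: ✓ → 134793
emp_id=11: ✓ → 35187
emp_id=12: ✓ → 105567
emp_id=13: ✓ → 63254
emp_id=14: ✓ → 146210
emp_id=15: ✓ → 155893
emp_id=16: ✓ → 59462
emp_id=17: ✗
emp_id=18: ✗
tenure_sum = 134793 + 35187 + 105567 + 63254 + 146210 + 155893 + 59462 = 700366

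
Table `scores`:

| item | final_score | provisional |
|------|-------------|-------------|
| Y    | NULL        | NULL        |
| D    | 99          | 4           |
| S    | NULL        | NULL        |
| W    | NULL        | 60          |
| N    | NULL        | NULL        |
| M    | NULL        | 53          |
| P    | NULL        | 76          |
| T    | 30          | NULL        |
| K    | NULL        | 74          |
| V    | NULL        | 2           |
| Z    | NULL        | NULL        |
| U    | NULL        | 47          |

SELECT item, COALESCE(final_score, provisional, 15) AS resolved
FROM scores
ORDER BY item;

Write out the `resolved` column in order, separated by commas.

item=D: final_score=99 → 99
item=K: final_score=NULL, provisional=74 → 74
item=M: final_score=NULL, provisional=53 → 53
item=N: final_score=NULL, provisional=NULL, → literal 15 → 15
item=P: final_score=NULL, provisional=76 → 76
item=S: final_score=NULL, provisional=NULL, → literal 15 → 15
item=T: final_score=30 → 30
item=U: final_score=NULL, provisional=47 → 47
item=V: final_score=NULL, provisional=2 → 2
item=W: final_score=NULL, provisional=60 → 60
item=Y: final_score=NULL, provisional=NULL, → literal 15 → 15
item=Z: final_score=NULL, provisional=NULL, → literal 15 → 15

99, 74, 53, 15, 76, 15, 30, 47, 2, 60, 15, 15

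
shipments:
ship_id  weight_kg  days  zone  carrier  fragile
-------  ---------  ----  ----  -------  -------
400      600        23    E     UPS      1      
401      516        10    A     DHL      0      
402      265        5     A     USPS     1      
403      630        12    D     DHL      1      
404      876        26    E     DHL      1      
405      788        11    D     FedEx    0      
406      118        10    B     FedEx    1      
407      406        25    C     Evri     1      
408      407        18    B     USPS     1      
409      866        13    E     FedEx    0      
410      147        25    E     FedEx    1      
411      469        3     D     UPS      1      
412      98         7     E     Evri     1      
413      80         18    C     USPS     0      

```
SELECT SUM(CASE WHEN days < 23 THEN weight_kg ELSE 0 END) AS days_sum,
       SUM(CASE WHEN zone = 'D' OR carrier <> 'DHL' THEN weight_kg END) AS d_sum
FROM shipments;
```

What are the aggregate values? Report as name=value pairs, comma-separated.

[days_sum: days < 23]
ship_id=400: ✗
ship_id=401: ✓ → 516
ship_id=402: ✓ → 265
ship_id=403: ✓ → 630
ship_id=404: ✗
ship_id=405: ✓ → 788
ship_id=406: ✓ → 118
ship_id=407: ✗
ship_id=408: ✓ → 407
ship_id=409: ✓ → 866
ship_id=410: ✗
ship_id=411: ✓ → 469
ship_id=412: ✓ → 98
ship_id=413: ✓ → 80
days_sum = 516 + 265 + 630 + 788 + 118 + 407 + 866 + 469 + 98 + 80 = 4237
—
[d_sum: zone = 'D' OR carrier <> 'DHL']
ship_id=400: ✓ → 600
ship_id=401: ✗
ship_id=402: ✓ → 265
ship_id=403: ✓ → 630
ship_id=404: ✗
ship_id=405: ✓ → 788
ship_id=406: ✓ → 118
ship_id=407: ✓ → 406
ship_id=408: ✓ → 407
ship_id=409: ✓ → 866
ship_id=410: ✓ → 147
ship_id=411: ✓ → 469
ship_id=412: ✓ → 98
ship_id=413: ✓ → 80
d_sum = 600 + 265 + 630 + 788 + 118 + 406 + 407 + 866 + 147 + 469 + 98 + 80 = 4874

days_sum=4237, d_sum=4874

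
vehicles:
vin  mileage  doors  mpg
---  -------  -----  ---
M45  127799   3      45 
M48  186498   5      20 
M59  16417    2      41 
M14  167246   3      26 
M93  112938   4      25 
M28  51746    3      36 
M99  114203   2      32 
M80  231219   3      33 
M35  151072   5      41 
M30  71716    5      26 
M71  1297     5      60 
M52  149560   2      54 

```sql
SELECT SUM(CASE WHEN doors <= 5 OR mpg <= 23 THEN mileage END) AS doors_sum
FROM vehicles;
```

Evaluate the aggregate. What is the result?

vin=M45: ✓ → 127799
vin=M48: ✓ → 186498
vin=M59: ✓ → 16417
vin=M14: ✓ → 167246
vin=M93: ✓ → 112938
vin=M28: ✓ → 51746
vin=M99: ✓ → 114203
vin=M80: ✓ → 231219
vin=M35: ✓ → 151072
vin=M30: ✓ → 71716
vin=M71: ✓ → 1297
vin=M52: ✓ → 149560
doors_sum = 127799 + 186498 + 16417 + 167246 + 112938 + 51746 + 114203 + 231219 + 151072 + 71716 + 1297 + 149560 = 1381711

1381711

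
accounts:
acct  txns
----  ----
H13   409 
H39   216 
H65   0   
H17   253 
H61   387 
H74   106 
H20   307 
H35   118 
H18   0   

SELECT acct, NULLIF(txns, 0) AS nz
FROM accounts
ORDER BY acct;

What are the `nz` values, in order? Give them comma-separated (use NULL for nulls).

acct=H13: txns=409 vs 0: differ → 409
acct=H17: txns=253 vs 0: differ → 253
acct=H18: txns=0 vs 0: equal → NULL
acct=H20: txns=307 vs 0: differ → 307
acct=H35: txns=118 vs 0: differ → 118
acct=H39: txns=216 vs 0: differ → 216
acct=H61: txns=387 vs 0: differ → 387
acct=H65: txns=0 vs 0: equal → NULL
acct=H74: txns=106 vs 0: differ → 106

409, 253, NULL, 307, 118, 216, 387, NULL, 106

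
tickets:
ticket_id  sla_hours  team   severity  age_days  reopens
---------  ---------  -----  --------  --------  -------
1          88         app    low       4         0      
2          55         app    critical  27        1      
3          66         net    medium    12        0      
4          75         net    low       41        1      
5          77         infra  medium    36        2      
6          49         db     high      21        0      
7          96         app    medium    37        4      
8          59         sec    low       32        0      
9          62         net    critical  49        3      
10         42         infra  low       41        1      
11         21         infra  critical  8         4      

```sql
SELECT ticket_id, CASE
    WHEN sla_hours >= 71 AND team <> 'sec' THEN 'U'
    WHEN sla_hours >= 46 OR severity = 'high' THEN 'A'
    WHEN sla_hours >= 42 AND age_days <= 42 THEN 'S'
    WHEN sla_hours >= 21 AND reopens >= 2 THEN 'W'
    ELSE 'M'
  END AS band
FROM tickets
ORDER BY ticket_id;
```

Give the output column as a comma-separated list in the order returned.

U, A, A, U, U, A, U, A, A, S, W

ticket_id=1: sla_hours >= 71 AND team <> 'sec' → U
ticket_id=2: sla_hours >= 46 OR severity = 'high' → A
ticket_id=3: sla_hours >= 46 OR severity = 'high' → A
ticket_id=4: sla_hours >= 71 AND team <> 'sec' → U
ticket_id=5: sla_hours >= 71 AND team <> 'sec' → U
ticket_id=6: sla_hours >= 46 OR severity = 'high' → A
ticket_id=7: sla_hours >= 71 AND team <> 'sec' → U
ticket_id=8: sla_hours >= 46 OR severity = 'high' → A
ticket_id=9: sla_hours >= 46 OR severity = 'high' → A
ticket_id=10: sla_hours >= 42 AND age_days <= 42 → S
ticket_id=11: sla_hours >= 21 AND reopens >= 2 → W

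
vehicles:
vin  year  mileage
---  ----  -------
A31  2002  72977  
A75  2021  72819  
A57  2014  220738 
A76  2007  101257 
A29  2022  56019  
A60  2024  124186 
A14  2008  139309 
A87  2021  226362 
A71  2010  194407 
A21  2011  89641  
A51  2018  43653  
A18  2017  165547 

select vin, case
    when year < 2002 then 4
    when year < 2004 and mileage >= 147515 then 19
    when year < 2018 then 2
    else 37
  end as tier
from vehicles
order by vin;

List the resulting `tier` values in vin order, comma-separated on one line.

2, 2, 2, 37, 2, 37, 2, 37, 2, 37, 2, 37

vin=A14: year < 2018 → 2
vin=A18: year < 2018 → 2
vin=A21: year < 2018 → 2
vin=A29: ELSE → 37
vin=A31: year < 2018 → 2
vin=A51: ELSE → 37
vin=A57: year < 2018 → 2
vin=A60: ELSE → 37
vin=A71: year < 2018 → 2
vin=A75: ELSE → 37
vin=A76: year < 2018 → 2
vin=A87: ELSE → 37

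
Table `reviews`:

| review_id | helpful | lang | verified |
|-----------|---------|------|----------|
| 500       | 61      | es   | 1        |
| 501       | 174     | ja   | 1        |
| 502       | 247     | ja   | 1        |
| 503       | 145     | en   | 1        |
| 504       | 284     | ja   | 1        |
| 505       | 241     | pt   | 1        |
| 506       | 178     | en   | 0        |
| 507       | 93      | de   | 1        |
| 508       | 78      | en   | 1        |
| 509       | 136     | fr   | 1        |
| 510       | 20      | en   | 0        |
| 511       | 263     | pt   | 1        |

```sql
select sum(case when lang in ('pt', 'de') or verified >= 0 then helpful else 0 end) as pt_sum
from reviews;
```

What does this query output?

review_id=500: ✓ → 61
review_id=501: ✓ → 174
review_id=502: ✓ → 247
review_id=503: ✓ → 145
review_id=504: ✓ → 284
review_id=505: ✓ → 241
review_id=506: ✓ → 178
review_id=507: ✓ → 93
review_id=508: ✓ → 78
review_id=509: ✓ → 136
review_id=510: ✓ → 20
review_id=511: ✓ → 263
pt_sum = 61 + 174 + 247 + 145 + 284 + 241 + 178 + 93 + 78 + 136 + 20 + 263 = 1920

1920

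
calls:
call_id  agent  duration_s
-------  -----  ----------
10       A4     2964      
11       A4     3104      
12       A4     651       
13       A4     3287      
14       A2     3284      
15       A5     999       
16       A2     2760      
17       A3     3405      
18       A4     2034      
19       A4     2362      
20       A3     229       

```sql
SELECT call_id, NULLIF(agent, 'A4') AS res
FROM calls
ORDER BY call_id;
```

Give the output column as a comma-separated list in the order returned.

NULL, NULL, NULL, NULL, A2, A5, A2, A3, NULL, NULL, A3

call_id=10: agent=A4 vs A4: equal → NULL
call_id=11: agent=A4 vs A4: equal → NULL
call_id=12: agent=A4 vs A4: equal → NULL
call_id=13: agent=A4 vs A4: equal → NULL
call_id=14: agent=A2 vs A4: differ → A2
call_id=15: agent=A5 vs A4: differ → A5
call_id=16: agent=A2 vs A4: differ → A2
call_id=17: agent=A3 vs A4: differ → A3
call_id=18: agent=A4 vs A4: equal → NULL
call_id=19: agent=A4 vs A4: equal → NULL
call_id=20: agent=A3 vs A4: differ → A3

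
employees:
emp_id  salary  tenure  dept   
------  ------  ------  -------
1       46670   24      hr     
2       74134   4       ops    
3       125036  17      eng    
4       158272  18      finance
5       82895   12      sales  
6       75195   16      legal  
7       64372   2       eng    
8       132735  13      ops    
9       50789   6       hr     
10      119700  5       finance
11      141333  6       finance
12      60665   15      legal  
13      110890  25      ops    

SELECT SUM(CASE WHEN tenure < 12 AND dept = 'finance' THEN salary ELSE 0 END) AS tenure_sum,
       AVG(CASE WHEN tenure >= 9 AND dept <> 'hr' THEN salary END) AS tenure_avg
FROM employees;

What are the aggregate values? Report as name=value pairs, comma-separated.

tenure_sum=261033, tenure_avg=106526.8571428571

[tenure_sum: tenure < 12 AND dept = 'finance']
emp_id=1: ✗
emp_id=2: ✗
emp_id=3: ✗
emp_id=4: ✗
emp_id=5: ✗
emp_id=6: ✗
emp_id=7: ✗
emp_id=8: ✗
emp_id=9: ✗
emp_id=10: ✓ → 119700
emp_id=11: ✓ → 141333
emp_id=12: ✗
emp_id=13: ✗
tenure_sum = 119700 + 141333 = 261033
—
[tenure_avg: tenure >= 9 AND dept <> 'hr']
emp_id=1: ✗
emp_id=2: ✗
emp_id=3: ✓ → 125036
emp_id=4: ✓ → 158272
emp_id=5: ✓ → 82895
emp_id=6: ✓ → 75195
emp_id=7: ✗
emp_id=8: ✓ → 132735
emp_id=9: ✗
emp_id=10: ✗
emp_id=11: ✗
emp_id=12: ✓ → 60665
emp_id=13: ✓ → 110890
tenure_avg = (125036 + 158272 + 82895 + 75195 + 132735 + 60665 + 110890) / 7 = 106526.8571428571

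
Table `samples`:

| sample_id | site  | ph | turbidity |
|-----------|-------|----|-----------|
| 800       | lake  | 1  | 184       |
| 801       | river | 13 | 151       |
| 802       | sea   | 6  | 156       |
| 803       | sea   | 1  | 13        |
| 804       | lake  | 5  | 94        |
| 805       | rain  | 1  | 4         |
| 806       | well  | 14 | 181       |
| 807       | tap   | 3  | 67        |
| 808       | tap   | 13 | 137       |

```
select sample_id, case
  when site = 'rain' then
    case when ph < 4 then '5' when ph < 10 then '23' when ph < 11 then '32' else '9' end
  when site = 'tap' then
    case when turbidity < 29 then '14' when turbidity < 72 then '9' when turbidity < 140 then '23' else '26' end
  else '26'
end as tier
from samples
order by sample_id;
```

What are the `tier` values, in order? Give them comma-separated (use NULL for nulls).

26, 26, 26, 26, 26, 5, 26, 9, 23

sample_id=800: site='lake' → outer ELSE → 26
sample_id=801: site='river' → outer ELSE → 26
sample_id=802: site='sea' → outer ELSE → 26
sample_id=803: site='sea' → outer ELSE → 26
sample_id=804: site='lake' → outer ELSE → 26
sample_id=805: site='rain' → inner[ph < 4] → 5
sample_id=806: site='well' → outer ELSE → 26
sample_id=807: site='tap' → inner[turbidity < 72] → 9
sample_id=808: site='tap' → inner[turbidity < 140] → 23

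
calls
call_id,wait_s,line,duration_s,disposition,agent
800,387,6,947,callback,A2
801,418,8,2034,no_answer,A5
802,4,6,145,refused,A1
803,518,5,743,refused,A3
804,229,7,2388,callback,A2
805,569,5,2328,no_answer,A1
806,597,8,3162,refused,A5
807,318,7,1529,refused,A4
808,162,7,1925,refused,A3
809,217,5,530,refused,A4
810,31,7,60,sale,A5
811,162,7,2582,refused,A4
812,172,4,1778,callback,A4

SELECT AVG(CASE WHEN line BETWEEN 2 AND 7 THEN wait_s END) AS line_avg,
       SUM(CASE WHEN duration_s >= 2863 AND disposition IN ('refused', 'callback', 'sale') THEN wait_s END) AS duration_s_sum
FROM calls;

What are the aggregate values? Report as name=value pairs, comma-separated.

line_avg=251.7272727273, duration_s_sum=597

[line_avg: line BETWEEN 2 AND 7]
call_id=800: ✓ → 387
call_id=801: ✗
call_id=802: ✓ → 4
call_id=803: ✓ → 518
call_id=804: ✓ → 229
call_id=805: ✓ → 569
call_id=806: ✗
call_id=807: ✓ → 318
call_id=808: ✓ → 162
call_id=809: ✓ → 217
call_id=810: ✓ → 31
call_id=811: ✓ → 162
call_id=812: ✓ → 172
line_avg = (387 + 4 + 518 + 229 + 569 + 318 + 162 + 217 + 31 + 162 + 172) / 11 = 251.7272727273
—
[duration_s_sum: duration_s >= 2863 AND disposition IN ('refused', 'callback', 'sale')]
call_id=800: ✗
call_id=801: ✗
call_id=802: ✗
call_id=803: ✗
call_id=804: ✗
call_id=805: ✗
call_id=806: ✓ → 597
call_id=807: ✗
call_id=808: ✗
call_id=809: ✗
call_id=810: ✗
call_id=811: ✗
call_id=812: ✗
duration_s_sum = 597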